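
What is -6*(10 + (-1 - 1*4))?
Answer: -30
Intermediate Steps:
-6*(10 + (-1 - 1*4)) = -6*(10 + (-1 - 4)) = -6*(10 - 5) = -6*5 = -30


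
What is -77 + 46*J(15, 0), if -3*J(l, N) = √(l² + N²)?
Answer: -307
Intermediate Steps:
J(l, N) = -√(N² + l²)/3 (J(l, N) = -√(l² + N²)/3 = -√(N² + l²)/3)
-77 + 46*J(15, 0) = -77 + 46*(-√(0² + 15²)/3) = -77 + 46*(-√(0 + 225)/3) = -77 + 46*(-√225/3) = -77 + 46*(-⅓*15) = -77 + 46*(-5) = -77 - 230 = -307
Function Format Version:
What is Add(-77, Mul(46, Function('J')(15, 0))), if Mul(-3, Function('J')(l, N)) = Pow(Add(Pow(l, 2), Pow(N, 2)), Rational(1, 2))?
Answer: -307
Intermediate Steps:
Function('J')(l, N) = Mul(Rational(-1, 3), Pow(Add(Pow(N, 2), Pow(l, 2)), Rational(1, 2))) (Function('J')(l, N) = Mul(Rational(-1, 3), Pow(Add(Pow(l, 2), Pow(N, 2)), Rational(1, 2))) = Mul(Rational(-1, 3), Pow(Add(Pow(N, 2), Pow(l, 2)), Rational(1, 2))))
Add(-77, Mul(46, Function('J')(15, 0))) = Add(-77, Mul(46, Mul(Rational(-1, 3), Pow(Add(Pow(0, 2), Pow(15, 2)), Rational(1, 2))))) = Add(-77, Mul(46, Mul(Rational(-1, 3), Pow(Add(0, 225), Rational(1, 2))))) = Add(-77, Mul(46, Mul(Rational(-1, 3), Pow(225, Rational(1, 2))))) = Add(-77, Mul(46, Mul(Rational(-1, 3), 15))) = Add(-77, Mul(46, -5)) = Add(-77, -230) = -307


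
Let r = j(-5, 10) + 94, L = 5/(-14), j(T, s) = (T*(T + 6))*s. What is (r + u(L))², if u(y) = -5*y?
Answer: 410881/196 ≈ 2096.3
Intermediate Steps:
j(T, s) = T*s*(6 + T) (j(T, s) = (T*(6 + T))*s = T*s*(6 + T))
L = -5/14 (L = 5*(-1/14) = -5/14 ≈ -0.35714)
r = 44 (r = -5*10*(6 - 5) + 94 = -5*10*1 + 94 = -50 + 94 = 44)
(r + u(L))² = (44 - 5*(-5/14))² = (44 + 25/14)² = (641/14)² = 410881/196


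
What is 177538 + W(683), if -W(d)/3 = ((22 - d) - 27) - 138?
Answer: 180016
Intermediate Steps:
W(d) = 429 + 3*d (W(d) = -3*(((22 - d) - 27) - 138) = -3*((-5 - d) - 138) = -3*(-143 - d) = 429 + 3*d)
177538 + W(683) = 177538 + (429 + 3*683) = 177538 + (429 + 2049) = 177538 + 2478 = 180016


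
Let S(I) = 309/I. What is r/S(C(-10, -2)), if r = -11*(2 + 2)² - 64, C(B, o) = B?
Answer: 800/103 ≈ 7.7670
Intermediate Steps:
r = -240 (r = -11*4² - 64 = -11*16 - 64 = -176 - 64 = -240)
r/S(C(-10, -2)) = -240/(309/(-10)) = -240/(309*(-⅒)) = -240/(-309/10) = -240*(-10/309) = 800/103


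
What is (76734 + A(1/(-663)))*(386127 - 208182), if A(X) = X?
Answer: 3017629330915/221 ≈ 1.3654e+10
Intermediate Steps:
(76734 + A(1/(-663)))*(386127 - 208182) = (76734 + 1/(-663))*(386127 - 208182) = (76734 - 1/663)*177945 = (50874641/663)*177945 = 3017629330915/221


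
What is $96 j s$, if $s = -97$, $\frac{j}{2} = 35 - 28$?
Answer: $-130368$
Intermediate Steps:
$j = 14$ ($j = 2 \left(35 - 28\right) = 2 \cdot 7 = 14$)
$96 j s = 96 \cdot 14 \left(-97\right) = 1344 \left(-97\right) = -130368$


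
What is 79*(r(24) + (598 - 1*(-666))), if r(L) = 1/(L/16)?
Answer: 299726/3 ≈ 99909.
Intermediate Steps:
r(L) = 16/L (r(L) = 1/(L*(1/16)) = 1/(L/16) = 16/L)
79*(r(24) + (598 - 1*(-666))) = 79*(16/24 + (598 - 1*(-666))) = 79*(16*(1/24) + (598 + 666)) = 79*(⅔ + 1264) = 79*(3794/3) = 299726/3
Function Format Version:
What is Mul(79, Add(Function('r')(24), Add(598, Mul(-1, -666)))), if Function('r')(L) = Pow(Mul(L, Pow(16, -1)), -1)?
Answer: Rational(299726, 3) ≈ 99909.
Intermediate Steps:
Function('r')(L) = Mul(16, Pow(L, -1)) (Function('r')(L) = Pow(Mul(L, Rational(1, 16)), -1) = Pow(Mul(Rational(1, 16), L), -1) = Mul(16, Pow(L, -1)))
Mul(79, Add(Function('r')(24), Add(598, Mul(-1, -666)))) = Mul(79, Add(Mul(16, Pow(24, -1)), Add(598, Mul(-1, -666)))) = Mul(79, Add(Mul(16, Rational(1, 24)), Add(598, 666))) = Mul(79, Add(Rational(2, 3), 1264)) = Mul(79, Rational(3794, 3)) = Rational(299726, 3)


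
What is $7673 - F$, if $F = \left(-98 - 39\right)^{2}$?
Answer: $-11096$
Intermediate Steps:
$F = 18769$ ($F = \left(-137\right)^{2} = 18769$)
$7673 - F = 7673 - 18769 = -11096$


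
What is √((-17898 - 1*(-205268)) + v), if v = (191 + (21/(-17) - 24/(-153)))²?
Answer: √581167966/51 ≈ 472.69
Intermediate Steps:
v = 93818596/2601 (v = (191 + (21*(-1/17) - 24*(-1/153)))² = (191 + (-21/17 + 8/51))² = (191 - 55/51)² = (9686/51)² = 93818596/2601 ≈ 36070.)
√((-17898 - 1*(-205268)) + v) = √((-17898 - 1*(-205268)) + 93818596/2601) = √((-17898 + 205268) + 93818596/2601) = √(187370 + 93818596/2601) = √(581167966/2601) = √581167966/51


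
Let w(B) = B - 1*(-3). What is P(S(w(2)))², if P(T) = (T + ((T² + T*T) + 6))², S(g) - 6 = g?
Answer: 4499860561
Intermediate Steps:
w(B) = 3 + B (w(B) = B + 3 = 3 + B)
S(g) = 6 + g
P(T) = (6 + T + 2*T²)² (P(T) = (T + ((T² + T²) + 6))² = (T + (2*T² + 6))² = (T + (6 + 2*T²))² = (6 + T + 2*T²)²)
P(S(w(2)))² = ((6 + (6 + (3 + 2)) + 2*(6 + (3 + 2))²)²)² = ((6 + (6 + 5) + 2*(6 + 5)²)²)² = ((6 + 11 + 2*11²)²)² = ((6 + 11 + 2*121)²)² = ((6 + 11 + 242)²)² = (259²)² = 67081² = 4499860561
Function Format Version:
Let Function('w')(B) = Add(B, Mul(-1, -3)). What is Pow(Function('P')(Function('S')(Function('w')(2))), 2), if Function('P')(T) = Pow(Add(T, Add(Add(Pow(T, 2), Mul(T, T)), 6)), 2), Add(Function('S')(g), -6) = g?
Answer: 4499860561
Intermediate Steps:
Function('w')(B) = Add(3, B) (Function('w')(B) = Add(B, 3) = Add(3, B))
Function('S')(g) = Add(6, g)
Function('P')(T) = Pow(Add(6, T, Mul(2, Pow(T, 2))), 2) (Function('P')(T) = Pow(Add(T, Add(Add(Pow(T, 2), Pow(T, 2)), 6)), 2) = Pow(Add(T, Add(Mul(2, Pow(T, 2)), 6)), 2) = Pow(Add(T, Add(6, Mul(2, Pow(T, 2)))), 2) = Pow(Add(6, T, Mul(2, Pow(T, 2))), 2))
Pow(Function('P')(Function('S')(Function('w')(2))), 2) = Pow(Pow(Add(6, Add(6, Add(3, 2)), Mul(2, Pow(Add(6, Add(3, 2)), 2))), 2), 2) = Pow(Pow(Add(6, Add(6, 5), Mul(2, Pow(Add(6, 5), 2))), 2), 2) = Pow(Pow(Add(6, 11, Mul(2, Pow(11, 2))), 2), 2) = Pow(Pow(Add(6, 11, Mul(2, 121)), 2), 2) = Pow(Pow(Add(6, 11, 242), 2), 2) = Pow(Pow(259, 2), 2) = Pow(67081, 2) = 4499860561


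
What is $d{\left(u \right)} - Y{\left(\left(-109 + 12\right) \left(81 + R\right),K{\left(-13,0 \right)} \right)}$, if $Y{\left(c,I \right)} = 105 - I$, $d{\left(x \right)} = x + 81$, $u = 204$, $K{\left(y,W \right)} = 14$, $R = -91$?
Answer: $194$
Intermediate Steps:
$d{\left(x \right)} = 81 + x$
$d{\left(u \right)} - Y{\left(\left(-109 + 12\right) \left(81 + R\right),K{\left(-13,0 \right)} \right)} = \left(81 + 204\right) - \left(105 - 14\right) = 285 - \left(105 - 14\right) = 285 - 91 = 194$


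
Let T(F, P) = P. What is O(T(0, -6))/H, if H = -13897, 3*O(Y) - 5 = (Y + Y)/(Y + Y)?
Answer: -2/13897 ≈ -0.00014392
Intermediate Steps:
O(Y) = 2 (O(Y) = 5/3 + ((Y + Y)/(Y + Y))/3 = 5/3 + ((2*Y)/((2*Y)))/3 = 5/3 + ((2*Y)*(1/(2*Y)))/3 = 5/3 + (⅓)*1 = 5/3 + ⅓ = 2)
O(T(0, -6))/H = 2/(-13897) = 2*(-1/13897) = -2/13897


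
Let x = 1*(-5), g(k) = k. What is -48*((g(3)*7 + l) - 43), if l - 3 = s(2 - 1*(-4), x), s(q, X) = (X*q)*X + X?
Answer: -6048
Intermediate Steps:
x = -5
s(q, X) = X + q*X² (s(q, X) = q*X² + X = X + q*X²)
l = 148 (l = 3 - 5*(1 - 5*(2 - 1*(-4))) = 3 - 5*(1 - 5*(2 + 4)) = 3 - 5*(1 - 5*6) = 3 - 5*(1 - 30) = 3 - 5*(-29) = 3 + 145 = 148)
-48*((g(3)*7 + l) - 43) = -48*((3*7 + 148) - 43) = -48*((21 + 148) - 43) = -48*(169 - 43) = -48*126 = -6048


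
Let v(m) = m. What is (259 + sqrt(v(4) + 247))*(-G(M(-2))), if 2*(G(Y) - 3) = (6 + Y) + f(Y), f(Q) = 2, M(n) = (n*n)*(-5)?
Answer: 777 + 3*sqrt(251) ≈ 824.53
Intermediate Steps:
M(n) = -5*n**2 (M(n) = n**2*(-5) = -5*n**2)
G(Y) = 7 + Y/2 (G(Y) = 3 + ((6 + Y) + 2)/2 = 3 + (8 + Y)/2 = 3 + (4 + Y/2) = 7 + Y/2)
(259 + sqrt(v(4) + 247))*(-G(M(-2))) = (259 + sqrt(4 + 247))*(-(7 + (-5*(-2)**2)/2)) = (259 + sqrt(251))*(-(7 + (-5*4)/2)) = (259 + sqrt(251))*(-(7 + (1/2)*(-20))) = (259 + sqrt(251))*(-(7 - 10)) = (259 + sqrt(251))*(-1*(-3)) = (259 + sqrt(251))*3 = 777 + 3*sqrt(251)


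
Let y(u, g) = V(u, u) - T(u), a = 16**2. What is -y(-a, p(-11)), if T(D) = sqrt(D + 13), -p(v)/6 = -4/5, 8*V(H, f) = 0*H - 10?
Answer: 5/4 + 9*I*sqrt(3) ≈ 1.25 + 15.588*I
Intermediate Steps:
V(H, f) = -5/4 (V(H, f) = (0*H - 10)/8 = (0 - 10)/8 = (1/8)*(-10) = -5/4)
a = 256
p(v) = 24/5 (p(v) = -(-24)/5 = -6*(-4/5) = 24/5)
T(D) = sqrt(13 + D)
y(u, g) = -5/4 - sqrt(13 + u)
-y(-a, p(-11)) = -(-5/4 - sqrt(13 - 1*256)) = -(-5/4 - sqrt(13 - 256)) = -(-5/4 - sqrt(-243)) = -(-5/4 - 9*I*sqrt(3)) = 5/4 + 9*I*sqrt(3)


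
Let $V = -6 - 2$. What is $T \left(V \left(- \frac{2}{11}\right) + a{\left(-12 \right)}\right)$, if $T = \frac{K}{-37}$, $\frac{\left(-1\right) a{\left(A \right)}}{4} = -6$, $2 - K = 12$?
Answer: $\frac{2800}{407} \approx 6.8796$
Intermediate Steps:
$K = -10$ ($K = 2 - 12 = -10$)
$a{\left(A \right)} = 24$ ($a{\left(A \right)} = \left(-4\right) \left(-6\right) = 24$)
$V = -8$
$T = \frac{10}{37}$ ($T = - \frac{10}{-37} = \left(-10\right) \left(- \frac{1}{37}\right) = \frac{10}{37} \approx 0.27027$)
$T \left(V \left(- \frac{2}{11}\right) + a{\left(-12 \right)}\right) = \frac{10 \left(- 8 \left(- \frac{2}{11}\right) + 24\right)}{37} = \frac{10 \left(- 8 \left(\left(-2\right) \frac{1}{11}\right) + 24\right)}{37} = \frac{10 \left(\left(-8\right) \left(- \frac{2}{11}\right) + 24\right)}{37} = \frac{10 \left(\frac{16}{11} + 24\right)}{37} = \frac{10}{37} \cdot \frac{280}{11} = \frac{2800}{407}$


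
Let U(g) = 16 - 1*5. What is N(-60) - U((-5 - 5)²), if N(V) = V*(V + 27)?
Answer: 1969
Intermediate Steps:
N(V) = V*(27 + V)
U(g) = 11 (U(g) = 16 - 5 = 11)
N(-60) - U((-5 - 5)²) = -60*(27 - 60) - 1*11 = -60*(-33) - 11 = 1980 - 11 = 1969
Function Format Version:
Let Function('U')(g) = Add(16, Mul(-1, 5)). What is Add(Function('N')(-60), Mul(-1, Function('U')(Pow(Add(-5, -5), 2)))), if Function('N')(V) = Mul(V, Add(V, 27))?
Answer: 1969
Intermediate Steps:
Function('N')(V) = Mul(V, Add(27, V))
Function('U')(g) = 11 (Function('U')(g) = Add(16, -5) = 11)
Add(Function('N')(-60), Mul(-1, Function('U')(Pow(Add(-5, -5), 2)))) = Add(Mul(-60, Add(27, -60)), Mul(-1, 11)) = Add(Mul(-60, -33), -11) = Add(1980, -11) = 1969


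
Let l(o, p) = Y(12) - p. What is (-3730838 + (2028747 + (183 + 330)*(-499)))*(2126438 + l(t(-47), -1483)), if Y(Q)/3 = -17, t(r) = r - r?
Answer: -4166535433860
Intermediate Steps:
t(r) = 0
Y(Q) = -51 (Y(Q) = 3*(-17) = -51)
l(o, p) = -51 - p
(-3730838 + (2028747 + (183 + 330)*(-499)))*(2126438 + l(t(-47), -1483)) = (-3730838 + (2028747 + (183 + 330)*(-499)))*(2126438 + (-51 - 1*(-1483))) = (-3730838 + (2028747 + 513*(-499)))*(2126438 + (-51 + 1483)) = (-3730838 + (2028747 - 255987))*(2126438 + 1432) = (-3730838 + 1772760)*2127870 = -1958078*2127870 = -4166535433860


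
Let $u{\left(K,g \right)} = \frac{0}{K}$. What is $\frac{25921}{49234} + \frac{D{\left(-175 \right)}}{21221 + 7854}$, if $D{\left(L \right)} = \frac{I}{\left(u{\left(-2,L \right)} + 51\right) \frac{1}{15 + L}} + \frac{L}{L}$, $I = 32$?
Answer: $\frac{38186739679}{73005406050} \approx 0.52307$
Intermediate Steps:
$u{\left(K,g \right)} = 0$
$D{\left(L \right)} = \frac{177}{17} + \frac{32 L}{51}$ ($D{\left(L \right)} = \frac{32}{\left(0 + 51\right) \frac{1}{15 + L}} + \frac{L}{L} = \frac{32}{51 \frac{1}{15 + L}} + 1 = 32 \left(\frac{5}{17} + \frac{L}{51}\right) + 1 = \left(\frac{160}{17} + \frac{32 L}{51}\right) + 1 = \frac{177}{17} + \frac{32 L}{51}$)
$\frac{25921}{49234} + \frac{D{\left(-175 \right)}}{21221 + 7854} = \frac{25921}{49234} + \frac{\frac{177}{17} + \frac{32}{51} \left(-175\right)}{21221 + 7854} = 25921 \cdot \frac{1}{49234} + \frac{\frac{177}{17} - \frac{5600}{51}}{29075} = \frac{25921}{49234} - \frac{5069}{1482825} = \frac{38186739679}{73005406050}$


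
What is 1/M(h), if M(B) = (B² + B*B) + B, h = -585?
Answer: 1/683865 ≈ 1.4623e-6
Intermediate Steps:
M(B) = B + 2*B² (M(B) = (B² + B²) + B = 2*B² + B = B + 2*B²)
1/M(h) = 1/(-585*(1 + 2*(-585))) = 1/(-585*(1 - 1170)) = 1/(-585*(-1169)) = 1/683865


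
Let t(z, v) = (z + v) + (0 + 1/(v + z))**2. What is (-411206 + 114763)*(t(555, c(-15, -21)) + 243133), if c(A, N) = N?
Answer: -20597780704112479/285156 ≈ -7.2233e+10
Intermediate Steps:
t(z, v) = v + z + (v + z)**(-2) (t(z, v) = (v + z) + (1/(v + z))**2 = (v + z) + (v + z)**(-2) = v + z + (v + z)**(-2))
(-411206 + 114763)*(t(555, c(-15, -21)) + 243133) = (-411206 + 114763)*((-21 + 555 + (-21 + 555)**(-2)) + 243133) = -296443*((-21 + 555 + 534**(-2)) + 243133) = -296443*((-21 + 555 + 1/285156) + 243133) = -296443*(152273305/285156 + 243133) = -296443*69483107053/285156 = -20597780704112479/285156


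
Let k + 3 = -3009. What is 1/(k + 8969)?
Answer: 1/5957 ≈ 0.00016787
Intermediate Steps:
k = -3012 (k = -3 - 3009 = -3012)
1/(k + 8969) = 1/(-3012 + 8969) = 1/5957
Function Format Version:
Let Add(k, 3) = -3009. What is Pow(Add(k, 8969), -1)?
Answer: Rational(1, 5957) ≈ 0.00016787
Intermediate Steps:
k = -3012 (k = Add(-3, -3009) = -3012)
Pow(Add(k, 8969), -1) = Pow(Add(-3012, 8969), -1) = Pow(5957, -1) = Rational(1, 5957)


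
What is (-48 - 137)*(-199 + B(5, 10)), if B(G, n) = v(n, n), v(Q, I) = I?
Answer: 34965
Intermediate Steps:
B(G, n) = n
(-48 - 137)*(-199 + B(5, 10)) = (-48 - 137)*(-199 + 10) = -185*(-189) = 34965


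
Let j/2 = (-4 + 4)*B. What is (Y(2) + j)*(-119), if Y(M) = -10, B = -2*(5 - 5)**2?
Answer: 1190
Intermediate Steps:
B = 0 (B = -2*0**2 = -2*0 = 0)
j = 0 (j = 2*((-4 + 4)*0) = 2*(0*0) = 2*0 = 0)
(Y(2) + j)*(-119) = (-10 + 0)*(-119) = -10*(-119) = 1190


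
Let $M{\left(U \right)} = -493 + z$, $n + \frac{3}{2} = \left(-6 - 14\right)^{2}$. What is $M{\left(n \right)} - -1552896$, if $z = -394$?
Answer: $1552009$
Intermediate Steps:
$n = \frac{797}{2}$ ($n = - \frac{3}{2} + \left(-6 - 14\right)^{2} = - \frac{3}{2} + \left(-20\right)^{2} = - \frac{3}{2} + 400 = \frac{797}{2} \approx 398.5$)
$M{\left(U \right)} = -887$ ($M{\left(U \right)} = -493 - 394 = -887$)
$M{\left(n \right)} - -1552896 = -887 - -1552896 = -887 + 1552896 = 1552009$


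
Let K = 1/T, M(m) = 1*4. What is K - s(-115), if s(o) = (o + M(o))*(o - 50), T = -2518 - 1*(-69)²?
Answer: -133314886/7279 ≈ -18315.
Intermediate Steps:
M(m) = 4
T = -7279 (T = -2518 - 1*4761 = -2518 - 4761 = -7279)
K = -1/7279 (K = 1/(-7279) = -1/7279 ≈ -0.00013738)
s(o) = (-50 + o)*(4 + o) (s(o) = (o + 4)*(o - 50) = (4 + o)*(-50 + o) = (-50 + o)*(4 + o))
K - s(-115) = -1/7279 - (-200 + (-115)² - 46*(-115)) = -1/7279 - (-200 + 13225 + 5290) = -1/7279 - 1*18315 = -1/7279 - 18315 = -133314886/7279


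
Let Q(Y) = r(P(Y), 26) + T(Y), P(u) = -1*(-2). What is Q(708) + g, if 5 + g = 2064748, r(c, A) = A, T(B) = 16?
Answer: 2064785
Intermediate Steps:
P(u) = 2
Q(Y) = 42 (Q(Y) = 26 + 16 = 42)
g = 2064743 (g = -5 + 2064748 = 2064743)
Q(708) + g = 42 + 2064743 = 2064785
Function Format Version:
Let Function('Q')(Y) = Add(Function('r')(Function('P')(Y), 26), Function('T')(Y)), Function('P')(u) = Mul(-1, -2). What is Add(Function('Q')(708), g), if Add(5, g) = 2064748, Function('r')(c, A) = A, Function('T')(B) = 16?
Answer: 2064785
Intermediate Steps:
Function('P')(u) = 2
Function('Q')(Y) = 42 (Function('Q')(Y) = Add(26, 16) = 42)
g = 2064743 (g = Add(-5, 2064748) = 2064743)
Add(Function('Q')(708), g) = Add(42, 2064743) = 2064785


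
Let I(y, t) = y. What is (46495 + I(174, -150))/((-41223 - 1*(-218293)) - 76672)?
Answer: 46669/100398 ≈ 0.46484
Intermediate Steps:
(46495 + I(174, -150))/((-41223 - 1*(-218293)) - 76672) = (46495 + 174)/((-41223 - 1*(-218293)) - 76672) = 46669/((-41223 + 218293) - 76672) = 46669/(177070 - 76672) = 46669/100398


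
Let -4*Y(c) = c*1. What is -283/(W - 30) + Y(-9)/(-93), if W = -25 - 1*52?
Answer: 34771/13268 ≈ 2.6207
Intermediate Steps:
Y(c) = -c/4
W = -77 (W = -25 - 52 = -77)
-283/(W - 30) + Y(-9)/(-93) = -283/(-77 - 30) - ¼*(-9)/(-93) = -283/(-107) + (9/4)*(-1/93) = -283*(-1/107) - 3/124 = 283/107 - 3/124 = 34771/13268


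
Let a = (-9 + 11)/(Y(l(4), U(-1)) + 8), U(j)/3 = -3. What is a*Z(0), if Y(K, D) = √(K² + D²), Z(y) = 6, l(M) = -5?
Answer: -16/7 + 2*√106/7 ≈ 0.65589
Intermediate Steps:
U(j) = -9 (U(j) = 3*(-3) = -9)
Y(K, D) = √(D² + K²)
a = 2/(8 + √106) (a = (-9 + 11)/(√((-9)² + (-5)²) + 8) = 2/(√(81 + 25) + 8) = 2/(√106 + 8) = 2/(8 + √106) ≈ 0.10932)
a*Z(0) = (-8/21 + √106/21)*6 = -16/7 + 2*√106/7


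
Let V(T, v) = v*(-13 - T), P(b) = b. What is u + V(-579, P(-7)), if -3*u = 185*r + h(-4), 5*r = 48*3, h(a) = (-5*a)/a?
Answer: -17209/3 ≈ -5736.3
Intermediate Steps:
h(a) = -5
r = 144/5 (r = (48*3)/5 = (1/5)*144 = 144/5 ≈ 28.800)
u = -5323/3 (u = -(185*(144/5) - 5)/3 = -(5328 - 5)/3 = -1/3*5323 = -5323/3 ≈ -1774.3)
u + V(-579, P(-7)) = -5323/3 - 1*(-7)*(13 - 579) = -5323/3 - 1*(-7)*(-566) = -5323/3 - 3962 = -17209/3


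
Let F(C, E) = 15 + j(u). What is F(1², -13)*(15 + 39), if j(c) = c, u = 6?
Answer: 1134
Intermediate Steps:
F(C, E) = 21 (F(C, E) = 15 + 6 = 21)
F(1², -13)*(15 + 39) = 21*(15 + 39) = 21*54 = 1134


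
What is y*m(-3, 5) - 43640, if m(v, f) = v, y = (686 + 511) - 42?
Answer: -47105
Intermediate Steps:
y = 1155 (y = 1197 - 42 = 1155)
y*m(-3, 5) - 43640 = 1155*(-3) - 43640 = -3465 - 43640 = -47105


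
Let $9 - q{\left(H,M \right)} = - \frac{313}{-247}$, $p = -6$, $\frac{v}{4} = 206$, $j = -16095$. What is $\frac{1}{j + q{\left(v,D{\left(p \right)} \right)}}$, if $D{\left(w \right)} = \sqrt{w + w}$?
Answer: $- \frac{247}{3973555} \approx -6.2161 \cdot 10^{-5}$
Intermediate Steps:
$v = 824$ ($v = 4 \cdot 206 = 824$)
$D{\left(w \right)} = \sqrt{2} \sqrt{w}$ ($D{\left(w \right)} = \sqrt{2 w} = \sqrt{2} \sqrt{w}$)
$q{\left(H,M \right)} = \frac{1910}{247}$ ($q{\left(H,M \right)} = 9 - - \frac{313}{-247} = 9 - \left(-313\right) \left(- \frac{1}{247}\right) = 9 - \frac{313}{247} = \frac{1910}{247}$)
$\frac{1}{j + q{\left(v,D{\left(p \right)} \right)}} = \frac{1}{-16095 + \frac{1910}{247}} = \frac{1}{- \frac{3973555}{247}} = - \frac{247}{3973555}$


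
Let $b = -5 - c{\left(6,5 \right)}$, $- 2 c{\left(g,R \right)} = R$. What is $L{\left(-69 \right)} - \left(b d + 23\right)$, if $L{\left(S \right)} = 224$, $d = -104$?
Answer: $-59$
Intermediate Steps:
$c{\left(g,R \right)} = - \frac{R}{2}$
$b = - \frac{5}{2}$ ($b = -5 - \left(- \frac{1}{2}\right) 5 = -5 - - \frac{5}{2} = -5 + \frac{5}{2} = - \frac{5}{2} \approx -2.5$)
$L{\left(-69 \right)} - \left(b d + 23\right) = 224 - \left(\left(- \frac{5}{2}\right) \left(-104\right) + 23\right) = 224 - \left(260 + 23\right) = 224 - 283 = -59$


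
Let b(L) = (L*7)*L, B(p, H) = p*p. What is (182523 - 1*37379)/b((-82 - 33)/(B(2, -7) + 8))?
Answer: 20900736/92575 ≈ 225.77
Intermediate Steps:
B(p, H) = p**2
b(L) = 7*L**2 (b(L) = (7*L)*L = 7*L**2)
(182523 - 1*37379)/b((-82 - 33)/(B(2, -7) + 8)) = (182523 - 1*37379)/((7*((-82 - 33)/(2**2 + 8))**2)) = (182523 - 37379)/((7*(-115/(4 + 8))**2)) = 145144/((7*(-115/12)**2)) = 145144/((7*(13225/144))) = 145144/(92575/144) = 145144*(144/92575) = 20900736/92575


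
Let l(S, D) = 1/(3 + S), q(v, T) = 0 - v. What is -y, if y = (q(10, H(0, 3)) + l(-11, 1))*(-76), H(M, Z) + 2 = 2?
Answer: -1539/2 ≈ -769.50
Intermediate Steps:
H(M, Z) = 0 (H(M, Z) = -2 + 2 = 0)
q(v, T) = -v
y = 1539/2 (y = (-1*10 + 1/(3 - 11))*(-76) = (-10 + 1/(-8))*(-76) = (-10 - ⅛)*(-76) = -81/8*(-76) = 1539/2 ≈ 769.50)
-y = -1*1539/2 = -1539/2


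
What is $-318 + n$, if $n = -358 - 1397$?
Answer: $-2073$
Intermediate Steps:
$n = -1755$ ($n = -358 - 1397 = -1755$)
$-318 + n = -318 - 1755 = -2073$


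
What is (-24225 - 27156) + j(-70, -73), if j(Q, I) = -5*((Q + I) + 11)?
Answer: -50721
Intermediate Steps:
j(Q, I) = -55 - 5*I - 5*Q (j(Q, I) = -5*((I + Q) + 11) = -5*(11 + I + Q) = -55 - 5*I - 5*Q)
(-24225 - 27156) + j(-70, -73) = (-24225 - 27156) + (-55 - 5*(-73) - 5*(-70)) = -51381 + (-55 + 365 + 350) = -51381 + 660 = -50721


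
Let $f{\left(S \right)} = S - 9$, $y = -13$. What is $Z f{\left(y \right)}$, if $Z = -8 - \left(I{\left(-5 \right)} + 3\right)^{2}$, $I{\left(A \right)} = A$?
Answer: $264$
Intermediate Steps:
$f{\left(S \right)} = -9 + S$ ($f{\left(S \right)} = S - 9 = -9 + S$)
$Z = -12$ ($Z = -8 - \left(-5 + 3\right)^{2} = -8 - \left(-2\right)^{2} = -8 - 4 = -12$)
$Z f{\left(y \right)} = - 12 \left(-9 - 13\right) = \left(-12\right) \left(-22\right) = 264$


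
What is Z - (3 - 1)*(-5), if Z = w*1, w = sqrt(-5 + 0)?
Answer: 10 + I*sqrt(5) ≈ 10.0 + 2.2361*I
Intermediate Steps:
w = I*sqrt(5) (w = sqrt(-5) = I*sqrt(5) ≈ 2.2361*I)
Z = I*sqrt(5) (Z = (I*sqrt(5))*1 = I*sqrt(5) ≈ 2.2361*I)
Z - (3 - 1)*(-5) = I*sqrt(5) - (3 - 1)*(-5) = I*sqrt(5) - 1*2*(-5) = I*sqrt(5) - 2*(-5) = I*sqrt(5) + 10 = 10 + I*sqrt(5)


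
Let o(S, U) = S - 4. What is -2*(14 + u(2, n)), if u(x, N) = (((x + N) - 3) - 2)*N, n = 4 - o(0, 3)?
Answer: -108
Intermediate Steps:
o(S, U) = -4 + S
n = 8 (n = 4 - (-4 + 0) = 4 - 1*(-4) = 4 + 4 = 8)
u(x, N) = N*(-5 + N + x) (u(x, N) = (((N + x) - 3) - 2)*N = ((-3 + N + x) - 2)*N = (-5 + N + x)*N = N*(-5 + N + x))
-2*(14 + u(2, n)) = -2*(14 + 8*(-5 + 8 + 2)) = -2*(14 + 8*5) = -2*(14 + 40) = -2*54 = -108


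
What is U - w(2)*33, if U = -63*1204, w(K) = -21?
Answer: -75159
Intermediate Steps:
U = -75852
U - w(2)*33 = -75852 - (-21)*33 = -75852 - 1*(-693) = -75852 + 693 = -75159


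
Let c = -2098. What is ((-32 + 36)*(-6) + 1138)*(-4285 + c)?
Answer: -7110662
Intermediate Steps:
((-32 + 36)*(-6) + 1138)*(-4285 + c) = ((-32 + 36)*(-6) + 1138)*(-4285 - 2098) = (4*(-6) + 1138)*(-6383) = (-24 + 1138)*(-6383) = 1114*(-6383) = -7110662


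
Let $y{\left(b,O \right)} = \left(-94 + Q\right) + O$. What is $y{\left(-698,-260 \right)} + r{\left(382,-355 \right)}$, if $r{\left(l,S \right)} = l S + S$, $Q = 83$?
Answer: $-136236$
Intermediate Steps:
$r{\left(l,S \right)} = S + S l$ ($r{\left(l,S \right)} = S l + S = S + S l$)
$y{\left(b,O \right)} = -11 + O$ ($y{\left(b,O \right)} = \left(-94 + 83\right) + O = -11 + O$)
$y{\left(-698,-260 \right)} + r{\left(382,-355 \right)} = \left(-11 - 260\right) - 355 \left(1 + 382\right) = -271 - 135965 = -136236$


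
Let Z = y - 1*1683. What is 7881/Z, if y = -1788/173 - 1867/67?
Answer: -91348671/19950440 ≈ -4.5788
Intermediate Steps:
y = -442787/11591 (y = -1788*1/173 - 1867*1/67 = -1788/173 - 1867/67 = -442787/11591 ≈ -38.201)
Z = -19950440/11591 (Z = -442787/11591 - 1*1683 = -442787/11591 - 1683 = -19950440/11591 ≈ -1721.2)
7881/Z = 7881/(-19950440/11591) = 7881*(-11591/19950440) = -91348671/19950440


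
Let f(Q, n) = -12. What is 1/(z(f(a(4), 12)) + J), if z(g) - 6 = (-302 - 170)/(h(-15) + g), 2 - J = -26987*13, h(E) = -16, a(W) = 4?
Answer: 7/2455991 ≈ 2.8502e-6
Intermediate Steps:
J = 350833 (J = 2 - (-26987)*13 = 2 - 1*(-350831) = 2 + 350831 = 350833)
z(g) = 6 - 472/(-16 + g) (z(g) = 6 + (-302 - 170)/(-16 + g) = 6 - 472/(-16 + g))
1/(z(f(a(4), 12)) + J) = 1/(2*(-284 + 3*(-12))/(-16 - 12) + 350833) = 1/(2*(-284 - 36)/(-28) + 350833) = 1/(2*(-1/28)*(-320) + 350833) = 1/(160/7 + 350833) = 1/(2455991/7) = 7/2455991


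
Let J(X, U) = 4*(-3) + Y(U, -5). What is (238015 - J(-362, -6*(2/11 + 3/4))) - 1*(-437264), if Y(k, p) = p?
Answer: 675296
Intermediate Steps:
J(X, U) = -17 (J(X, U) = 4*(-3) - 5 = -12 - 5 = -17)
(238015 - J(-362, -6*(2/11 + 3/4))) - 1*(-437264) = (238015 - 1*(-17)) - 1*(-437264) = (238015 + 17) + 437264 = 238032 + 437264 = 675296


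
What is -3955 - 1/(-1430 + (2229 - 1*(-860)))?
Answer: -6561346/1659 ≈ -3955.0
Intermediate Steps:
-3955 - 1/(-1430 + (2229 - 1*(-860))) = -3955 - 1/(-1430 + (2229 + 860)) = -3955 - 1/(-1430 + 3089) = -3955 - 1/1659 = -6561346/1659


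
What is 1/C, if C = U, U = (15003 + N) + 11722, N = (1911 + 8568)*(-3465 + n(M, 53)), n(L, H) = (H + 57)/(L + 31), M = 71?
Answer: -17/616619055 ≈ -2.7570e-8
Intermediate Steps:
n(L, H) = (57 + H)/(31 + L)
N = -617073380/17 (N = (1911 + 8568)*(-3465 + (57 + 53)/(31 + 71)) = 10479*(-3465 + 110/102) = 10479*(-3465 + (1/102)*110) = 10479*(-3465 + 55/51) = 10479*(-176660/51) = -617073380/17 ≈ -3.6298e+7)
U = -616619055/17 (U = (15003 - 617073380/17) + 11722 = -616818329/17 + 11722 = -616619055/17 ≈ -3.6272e+7)
C = -616619055/17 ≈ -3.6272e+7
1/C = 1/(-616619055/17) = -17/616619055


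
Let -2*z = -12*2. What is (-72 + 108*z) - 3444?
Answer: -2220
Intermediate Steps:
z = 12 (z = -(-6)*2 = -1/2*(-24) = 12)
(-72 + 108*z) - 3444 = (-72 + 108*12) - 3444 = (-72 + 1296) - 3444 = 1224 - 3444 = -2220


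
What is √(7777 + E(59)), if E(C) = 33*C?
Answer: 2*√2431 ≈ 98.610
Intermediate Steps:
√(7777 + E(59)) = √(7777 + 33*59) = √(7777 + 1947) = √9724 = 2*√2431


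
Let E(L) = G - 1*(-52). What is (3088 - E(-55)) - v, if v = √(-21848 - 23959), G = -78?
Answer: 3114 - I*√45807 ≈ 3114.0 - 214.03*I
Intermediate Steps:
E(L) = -26 (E(L) = -78 - 1*(-52) = -78 + 52 = -26)
v = I*√45807 (v = √(-45807) = I*√45807 ≈ 214.03*I)
(3088 - E(-55)) - v = (3088 - 1*(-26)) - I*√45807 = (3088 + 26) - I*√45807 = 3114 - I*√45807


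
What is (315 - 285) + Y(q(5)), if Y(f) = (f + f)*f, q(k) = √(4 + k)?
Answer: 48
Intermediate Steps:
Y(f) = 2*f² (Y(f) = (2*f)*f = 2*f²)
(315 - 285) + Y(q(5)) = (315 - 285) + 2*(√(4 + 5))² = 30 + 2*(√9)² = 30 + 2*3² = 30 + 2*9 = 30 + 18 = 48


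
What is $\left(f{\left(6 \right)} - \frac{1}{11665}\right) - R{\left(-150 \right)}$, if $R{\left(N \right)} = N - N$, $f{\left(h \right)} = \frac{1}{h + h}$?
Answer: $\frac{11653}{139980} \approx 0.083248$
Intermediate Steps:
$f{\left(h \right)} = \frac{1}{2 h}$
$R{\left(N \right)} = 0$
$\left(f{\left(6 \right)} - \frac{1}{11665}\right) - R{\left(-150 \right)} = \left(\frac{1}{2 \cdot 6} - \frac{1}{11665}\right) - 0 = \left(\frac{1}{2} \cdot \frac{1}{6} - \frac{1}{11665}\right) + 0 = \left(\frac{1}{12} - \frac{1}{11665}\right) + 0 = \frac{11653}{139980} + 0 = \frac{11653}{139980}$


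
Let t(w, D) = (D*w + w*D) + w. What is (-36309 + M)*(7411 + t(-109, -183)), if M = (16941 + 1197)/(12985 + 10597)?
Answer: -20205096078600/11791 ≈ -1.7136e+9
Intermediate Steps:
t(w, D) = w + 2*D*w (t(w, D) = (D*w + D*w) + w = 2*D*w + w = w + 2*D*w)
M = 9069/11791 (M = 18138/23582 = 18138*(1/23582) = 9069/11791 ≈ 0.76915)
(-36309 + M)*(7411 + t(-109, -183)) = (-36309 + 9069/11791)*(7411 - 109*(1 + 2*(-183))) = -428110350*(7411 - 109*(1 - 366))/11791 = -428110350*(7411 - 109*(-365))/11791 = -428110350*(7411 + 39785)/11791 = -428110350/11791*47196 = -20205096078600/11791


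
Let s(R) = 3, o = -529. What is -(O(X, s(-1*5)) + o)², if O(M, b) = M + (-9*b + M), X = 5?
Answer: -298116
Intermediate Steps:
O(M, b) = -9*b + 2*M (O(M, b) = M + (M - 9*b) = -9*b + 2*M)
-(O(X, s(-1*5)) + o)² = -((-9*3 + 2*5) - 529)² = -((-27 + 10) - 529)² = -(-17 - 529)² = -1*(-546)² = -1*298116 = -298116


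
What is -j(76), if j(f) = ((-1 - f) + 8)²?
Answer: -4761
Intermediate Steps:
j(f) = (7 - f)²
-j(76) = -(-7 + 76)² = -1*69² = -1*4761 = -4761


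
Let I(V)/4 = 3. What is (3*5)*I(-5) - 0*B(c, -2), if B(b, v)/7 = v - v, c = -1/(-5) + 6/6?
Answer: 180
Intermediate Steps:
c = 6/5 (c = -1*(-⅕) + 6*(⅙) = ⅕ + 1 = 6/5 ≈ 1.2000)
I(V) = 12 (I(V) = 4*3 = 12)
B(b, v) = 0 (B(b, v) = 7*(v - v) = 7*0 = 0)
(3*5)*I(-5) - 0*B(c, -2) = (3*5)*12 - 0*0 = 15*12 - 10*0 = 180 + 0 = 180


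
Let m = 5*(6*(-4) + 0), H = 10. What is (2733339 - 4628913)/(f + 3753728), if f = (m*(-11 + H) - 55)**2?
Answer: -631858/1252651 ≈ -0.50442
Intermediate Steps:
m = -120 (m = 5*(-24 + 0) = 5*(-24) = -120)
f = 4225 (f = (-120*(-11 + 10) - 55)**2 = (-120*(-1) - 55)**2 = (120 - 55)**2 = 65**2 = 4225)
(2733339 - 4628913)/(f + 3753728) = (2733339 - 4628913)/(4225 + 3753728) = -1895574/3757953 = -1895574*1/3757953 = -631858/1252651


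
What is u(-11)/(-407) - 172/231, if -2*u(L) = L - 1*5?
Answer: -6532/8547 ≈ -0.76425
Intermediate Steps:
u(L) = 5/2 - L/2 (u(L) = -(L - 1*5)/2 = -(L - 5)/2 = -(-5 + L)/2 = 5/2 - L/2)
u(-11)/(-407) - 172/231 = (5/2 - ½*(-11))/(-407) - 172/231 = (5/2 + 11/2)*(-1/407) - 172*1/231 = 8*(-1/407) - 172/231 = -8/407 - 172/231 = -6532/8547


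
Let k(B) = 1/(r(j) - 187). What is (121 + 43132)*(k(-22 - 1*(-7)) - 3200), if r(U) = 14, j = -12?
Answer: -23944904053/173 ≈ -1.3841e+8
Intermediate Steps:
k(B) = -1/173 (k(B) = 1/(14 - 187) = 1/(-173) = -1/173)
(121 + 43132)*(k(-22 - 1*(-7)) - 3200) = (121 + 43132)*(-1/173 - 3200) = 43253*(-553601/173) = -23944904053/173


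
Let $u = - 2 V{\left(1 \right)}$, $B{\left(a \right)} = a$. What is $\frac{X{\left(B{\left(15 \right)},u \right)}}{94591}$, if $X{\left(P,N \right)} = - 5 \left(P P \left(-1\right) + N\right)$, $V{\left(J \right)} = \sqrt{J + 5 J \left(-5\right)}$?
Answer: $\frac{1125}{94591} + \frac{20 i \sqrt{6}}{94591} \approx 0.011893 + 0.00051791 i$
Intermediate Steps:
$V{\left(J \right)} = 2 \sqrt{6} \sqrt{- J}$ ($V{\left(J \right)} = \sqrt{J - 25 J} = \sqrt{- 24 J} = 2 \sqrt{6} \sqrt{- J}$)
$u = - 4 i \sqrt{6}$ ($u = - 2 \cdot 2 \sqrt{6} \sqrt{\left(-1\right) 1} = - 2 \cdot 2 \sqrt{6} \sqrt{-1} = - 2 \cdot 2 \sqrt{6} i = - 2 \cdot 2 i \sqrt{6} = - 4 i \sqrt{6} \approx - 9.798 i$)
$X{\left(P,N \right)} = - 5 N + 5 P^{2}$ ($X{\left(P,N \right)} = - 5 \left(P^{2} \left(-1\right) + N\right) = - 5 \left(- P^{2} + N\right) = - 5 \left(N - P^{2}\right) = - 5 N + 5 P^{2}$)
$\frac{X{\left(B{\left(15 \right)},u \right)}}{94591} = \frac{- 5 \left(- 4 i \sqrt{6}\right) + 5 \cdot 15^{2}}{94591} = \left(20 i \sqrt{6} + 5 \cdot 225\right) \frac{1}{94591} = \left(20 i \sqrt{6} + 1125\right) \frac{1}{94591} = \left(1125 + 20 i \sqrt{6}\right) \frac{1}{94591} = \frac{1125}{94591} + \frac{20 i \sqrt{6}}{94591}$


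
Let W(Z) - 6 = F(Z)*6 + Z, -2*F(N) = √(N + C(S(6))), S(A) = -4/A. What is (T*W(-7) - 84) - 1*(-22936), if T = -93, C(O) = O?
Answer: 22945 + 93*I*√69 ≈ 22945.0 + 772.52*I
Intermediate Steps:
F(N) = -√(-⅔ + N)/2 (F(N) = -√(N - 4/6)/2 = -√(N - 4*⅙)/2 = -√(N - ⅔)/2 = -√(-⅔ + N)/2)
W(Z) = 6 + Z - √(-6 + 9*Z) (W(Z) = 6 + (-√(-6 + 9*Z)/6*6 + Z) = 6 + (-√(-6 + 9*Z) + Z) = 6 + (Z - √(-6 + 9*Z)) = 6 + Z - √(-6 + 9*Z))
(T*W(-7) - 84) - 1*(-22936) = (-93*(6 - 7 - √(-6 + 9*(-7))) - 84) - 1*(-22936) = (-93*(6 - 7 - √(-6 - 63)) - 84) + 22936 = (-93*(6 - 7 - √(-69)) - 84) + 22936 = (-93*(6 - 7 - I*√69) - 84) + 22936 = (-93*(-1 - I*√69) - 84) + 22936 = ((93 + 93*I*√69) - 84) + 22936 = (9 + 93*I*√69) + 22936 = 22945 + 93*I*√69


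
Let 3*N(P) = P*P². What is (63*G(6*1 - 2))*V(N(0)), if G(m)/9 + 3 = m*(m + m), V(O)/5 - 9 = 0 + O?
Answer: 739935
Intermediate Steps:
N(P) = P³/3 (N(P) = (P*P²)/3 = P³/3)
V(O) = 45 + 5*O (V(O) = 45 + 5*(0 + O) = 45 + 5*O)
G(m) = -27 + 18*m² (G(m) = -27 + 9*(m*(m + m)) = -27 + 9*(m*(2*m)) = -27 + 9*(2*m²) = -27 + 18*m²)
(63*G(6*1 - 2))*V(N(0)) = (63*(-27 + 18*(6*1 - 2)²))*(45 + 5*((⅓)*0³)) = (63*(-27 + 18*(6 - 2)²))*(45 + 5*((⅓)*0)) = (63*(-27 + 18*4²))*(45 + 5*0) = (63*(-27 + 18*16))*(45 + 0) = (63*(-27 + 288))*45 = (63*261)*45 = 16443*45 = 739935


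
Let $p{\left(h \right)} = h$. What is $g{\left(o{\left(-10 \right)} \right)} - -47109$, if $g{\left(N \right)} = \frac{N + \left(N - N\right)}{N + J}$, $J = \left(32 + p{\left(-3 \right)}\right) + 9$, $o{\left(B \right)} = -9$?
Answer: $\frac{1366152}{29} \approx 47109.0$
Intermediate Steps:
$J = 38$ ($J = \left(32 - 3\right) + 9 = 29 + 9 = 38$)
$g{\left(N \right)} = \frac{N}{38 + N}$ ($g{\left(N \right)} = \frac{N + \left(N - N\right)}{N + 38} = \frac{N + 0}{38 + N} = \frac{N}{38 + N}$)
$g{\left(o{\left(-10 \right)} \right)} - -47109 = - \frac{9}{38 - 9} - -47109 = - \frac{9}{29} + 47109 = \frac{1366152}{29}$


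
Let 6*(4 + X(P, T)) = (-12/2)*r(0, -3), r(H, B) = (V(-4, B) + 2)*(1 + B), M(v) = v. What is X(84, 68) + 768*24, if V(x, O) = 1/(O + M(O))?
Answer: 55295/3 ≈ 18432.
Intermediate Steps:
V(x, O) = 1/(2*O) (V(x, O) = 1/(O + O) = 1/(2*O))
r(H, B) = (1 + B)*(2 + 1/(2*B)) (r(H, B) = (1/(2*B) + 2)*(1 + B) = (2 + 1/(2*B))*(1 + B) = (1 + B)*(2 + 1/(2*B)))
X(P, T) = -⅓ (X(P, T) = -4 + ((-12/2)*((½)*(1 - 3*(5 + 4*(-3)))/(-3)))/6 = -4 + ((-12*½)*((½)*(-⅓)*(1 - 3*(5 - 12))))/6 = -4 + (-3*(-1)*(1 - 3*(-7))/3)/6 = -4 + (-3*(-1)*(1 + 21)/3)/6 = -4 + (-3*(-1)*22/3)/6 = -4 + (-6*(-11/3))/6 = -4 + (⅙)*22 = -4 + 11/3 = -⅓)
X(84, 68) + 768*24 = -⅓ + 768*24 = -⅓ + 18432 = 55295/3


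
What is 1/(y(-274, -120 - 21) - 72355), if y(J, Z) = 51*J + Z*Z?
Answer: -1/66448 ≈ -1.5049e-5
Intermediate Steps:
y(J, Z) = Z² + 51*J (y(J, Z) = 51*J + Z² = Z² + 51*J)
1/(y(-274, -120 - 21) - 72355) = 1/(((-120 - 21)² + 51*(-274)) - 72355) = 1/(((-141)² - 13974) - 72355) = 1/((19881 - 13974) - 72355) = 1/(5907 - 72355) = 1/(-66448) = -1/66448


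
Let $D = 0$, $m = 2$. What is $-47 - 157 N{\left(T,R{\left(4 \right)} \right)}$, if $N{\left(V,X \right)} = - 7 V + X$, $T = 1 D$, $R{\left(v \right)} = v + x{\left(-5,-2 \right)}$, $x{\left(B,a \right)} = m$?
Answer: $-989$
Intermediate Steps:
$x{\left(B,a \right)} = 2$
$R{\left(v \right)} = 2 + v$ ($R{\left(v \right)} = v + 2 = 2 + v$)
$T = 0$ ($T = 1 \cdot 0 = 0$)
$N{\left(V,X \right)} = X - 7 V$
$-47 - 157 N{\left(T,R{\left(4 \right)} \right)} = -47 - 157 \left(\left(2 + 4\right) - 0\right) = -47 - 157 \left(6 + 0\right) = -47 - 942 = -989$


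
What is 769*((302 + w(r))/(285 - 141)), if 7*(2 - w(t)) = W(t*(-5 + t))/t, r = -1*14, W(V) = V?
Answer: 1651043/1008 ≈ 1637.9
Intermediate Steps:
r = -14
w(t) = 19/7 - t/7 (w(t) = 2 - t*(-5 + t)/(7*t) = 2 - (-5 + t)/7 = 2 + (5/7 - t/7) = 19/7 - t/7)
769*((302 + w(r))/(285 - 141)) = 769*((302 + (19/7 - ⅐*(-14)))/(285 - 141)) = 769*((302 + (19/7 + 2))/144) = 769*((302 + 33/7)*(1/144)) = 769*((2147/7)*(1/144)) = 769*(2147/1008) = 1651043/1008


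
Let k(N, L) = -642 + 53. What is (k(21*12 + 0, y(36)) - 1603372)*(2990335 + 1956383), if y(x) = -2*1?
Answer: -7934342749998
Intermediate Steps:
y(x) = -2
k(N, L) = -589
(k(21*12 + 0, y(36)) - 1603372)*(2990335 + 1956383) = (-589 - 1603372)*(2990335 + 1956383) = -1603961*4946718 = -7934342749998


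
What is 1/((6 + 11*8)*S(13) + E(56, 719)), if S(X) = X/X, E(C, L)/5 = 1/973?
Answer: 973/91467 ≈ 0.010638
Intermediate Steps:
E(C, L) = 5/973
S(X) = 1
1/((6 + 11*8)*S(13) + E(56, 719)) = 1/((6 + 11*8)*1 + 5/973) = 1/((6 + 88)*1 + 5/973) = 1/(94*1 + 5/973) = 1/(94 + 5/973) = 1/(91467/973) = 973/91467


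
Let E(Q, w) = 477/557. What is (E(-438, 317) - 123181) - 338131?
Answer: -256950307/557 ≈ -4.6131e+5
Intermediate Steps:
E(Q, w) = 477/557 (E(Q, w) = 477*(1/557) = 477/557)
(E(-438, 317) - 123181) - 338131 = (477/557 - 123181) - 338131 = -68611340/557 - 338131 = -256950307/557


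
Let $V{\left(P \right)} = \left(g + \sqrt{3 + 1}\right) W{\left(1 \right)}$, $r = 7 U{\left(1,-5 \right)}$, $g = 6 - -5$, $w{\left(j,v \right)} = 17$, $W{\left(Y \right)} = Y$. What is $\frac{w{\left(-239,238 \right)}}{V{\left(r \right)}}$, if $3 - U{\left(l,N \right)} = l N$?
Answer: $\frac{17}{13} \approx 1.3077$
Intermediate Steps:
$U{\left(l,N \right)} = 3 - N l$ ($U{\left(l,N \right)} = 3 - l N = 3 - N l$)
$g = 11$ ($g = 6 + 5 = 11$)
$r = 56$ ($r = 7 \left(3 - \left(-5\right) 1\right) = 7 \left(3 + 5\right) = 7 \cdot 8 = 56$)
$V{\left(P \right)} = 13$ ($V{\left(P \right)} = \left(11 + \sqrt{3 + 1}\right) 1 = \left(11 + \sqrt{4}\right) 1 = \left(11 + 2\right) 1 = 13 \cdot 1 = 13$)
$\frac{w{\left(-239,238 \right)}}{V{\left(r \right)}} = \frac{17}{13}$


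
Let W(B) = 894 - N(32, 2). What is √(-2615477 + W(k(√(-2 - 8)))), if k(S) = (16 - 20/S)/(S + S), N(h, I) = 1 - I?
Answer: I*√2614582 ≈ 1617.0*I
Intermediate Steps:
k(S) = (16 - 20/S)/(2*S) (k(S) = (16 - 20/S)/((2*S)) = (16 - 20/S)*(1/(2*S)) = (16 - 20/S)/(2*S))
W(B) = 895 (W(B) = 894 - (1 - 1*2) = 894 - (1 - 2) = 894 - 1*(-1) = 894 + 1 = 895)
√(-2615477 + W(k(√(-2 - 8)))) = √(-2615477 + 895) = √(-2614582) = I*√2614582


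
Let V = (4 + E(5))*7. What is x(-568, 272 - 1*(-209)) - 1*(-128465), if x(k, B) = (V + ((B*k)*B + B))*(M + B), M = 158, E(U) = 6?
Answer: -83972457118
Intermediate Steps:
V = 70 (V = (4 + 6)*7 = 10*7 = 70)
x(k, B) = (158 + B)*(70 + B + k*B**2) (x(k, B) = (70 + ((B*k)*B + B))*(158 + B) = (70 + (k*B**2 + B))*(158 + B) = (70 + (B + k*B**2))*(158 + B) = (70 + B + k*B**2)*(158 + B) = (158 + B)*(70 + B + k*B**2))
x(-568, 272 - 1*(-209)) - 1*(-128465) = (11060 + (272 - 1*(-209))**2 + 228*(272 - 1*(-209)) - 568*(272 - 1*(-209))**3 + 158*(-568)*(272 - 1*(-209))**2) - 1*(-128465) = (11060 + (272 + 209)**2 + 228*(272 + 209) - 568*(272 + 209)**3 + 158*(-568)*(272 + 209)**2) + 128465 = (11060 + 481**2 + 228*481 - 568*481**3 + 158*(-568)*481**2) + 128465 = (11060 + 231361 + 109668 - 568*111284641 + 158*(-568)*231361) + 128465 = (11060 + 231361 + 109668 - 63209676088 - 20763261584) + 128465 = -83972585583 + 128465 = -83972457118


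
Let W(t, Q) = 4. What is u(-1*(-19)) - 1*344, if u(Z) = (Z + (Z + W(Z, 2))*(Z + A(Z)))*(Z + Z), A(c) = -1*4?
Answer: 13488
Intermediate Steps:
A(c) = -4
u(Z) = 2*Z*(Z + (-4 + Z)*(4 + Z)) (u(Z) = (Z + (Z + 4)*(Z - 4))*(Z + Z) = (Z + (4 + Z)*(-4 + Z))*(2*Z) = (Z + (-4 + Z)*(4 + Z))*(2*Z) = 2*Z*(Z + (-4 + Z)*(4 + Z)))
u(-1*(-19)) - 1*344 = 2*(-1*(-19))*(-16 - 1*(-19) + (-1*(-19))**2) - 1*344 = 2*19*(-16 + 19 + 19**2) - 344 = 2*19*(-16 + 19 + 361) - 344 = 2*19*364 - 344 = 13832 - 344 = 13488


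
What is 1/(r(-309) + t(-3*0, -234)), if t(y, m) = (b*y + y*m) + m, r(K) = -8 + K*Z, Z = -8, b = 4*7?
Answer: 1/2230 ≈ 0.00044843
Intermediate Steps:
b = 28
r(K) = -8 - 8*K (r(K) = -8 + K*(-8) = -8 - 8*K)
t(y, m) = m + 28*y + m*y (t(y, m) = (28*y + y*m) + m = (28*y + m*y) + m = m + 28*y + m*y)
1/(r(-309) + t(-3*0, -234)) = 1/((-8 - 8*(-309)) + (-234 + 28*(-3*0) - (-702)*0)) = 1/((-8 + 2472) + (-234 + 28*0 - 234*0)) = 1/(2464 + (-234 + 0 + 0)) = 1/(2464 - 234) = 1/2230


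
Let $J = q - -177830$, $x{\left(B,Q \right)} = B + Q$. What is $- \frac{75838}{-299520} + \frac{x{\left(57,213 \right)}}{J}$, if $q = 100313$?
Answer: $\frac{10587339617}{41654695680} \approx 0.25417$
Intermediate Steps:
$J = 278143$ ($J = 100313 - -177830 = 100313 + 177830 = 278143$)
$- \frac{75838}{-299520} + \frac{x{\left(57,213 \right)}}{J} = - \frac{75838}{-299520} + \frac{57 + 213}{278143} = \left(-75838\right) \left(- \frac{1}{299520}\right) + 270 \cdot \frac{1}{278143} = \frac{37919}{149760} + \frac{270}{278143} = \frac{10587339617}{41654695680}$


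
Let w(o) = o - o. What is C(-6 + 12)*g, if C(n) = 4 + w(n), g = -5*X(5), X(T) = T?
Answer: -100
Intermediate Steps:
w(o) = 0
g = -25 (g = -5*5 = -25)
C(n) = 4 (C(n) = 4 + 0 = 4)
C(-6 + 12)*g = 4*(-25) = -100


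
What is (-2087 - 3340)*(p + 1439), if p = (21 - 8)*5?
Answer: -8162208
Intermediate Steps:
p = 65 (p = 13*5 = 65)
(-2087 - 3340)*(p + 1439) = (-2087 - 3340)*(65 + 1439) = -5427*1504 = -8162208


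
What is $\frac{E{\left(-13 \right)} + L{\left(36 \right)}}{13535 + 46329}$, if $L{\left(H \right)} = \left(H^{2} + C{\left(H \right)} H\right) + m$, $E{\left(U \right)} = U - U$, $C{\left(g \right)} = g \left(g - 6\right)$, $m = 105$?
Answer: $\frac{40281}{59864} \approx 0.67288$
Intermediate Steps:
$C{\left(g \right)} = g \left(-6 + g\right)$
$E{\left(U \right)} = 0$
$L{\left(H \right)} = 105 + H^{2} + H^{2} \left(-6 + H\right)$ ($L{\left(H \right)} = \left(H^{2} + H \left(-6 + H\right) H\right) + 105 = \left(H^{2} + H^{2} \left(-6 + H\right)\right) + 105 = 105 + H^{2} + H^{2} \left(-6 + H\right)$)
$\frac{E{\left(-13 \right)} + L{\left(36 \right)}}{13535 + 46329} = \frac{0 + \left(105 + 36^{3} - 5 \cdot 36^{2}\right)}{13535 + 46329} = \frac{0 + \left(105 + 46656 - 6480\right)}{59864} = \left(0 + \left(105 + 46656 - 6480\right)\right) \frac{1}{59864} = \left(0 + 40281\right) \frac{1}{59864} = 40281 \cdot \frac{1}{59864} = \frac{40281}{59864}$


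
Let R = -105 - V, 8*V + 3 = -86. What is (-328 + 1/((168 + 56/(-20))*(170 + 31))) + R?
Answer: -280168855/664104 ≈ -421.88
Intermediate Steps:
V = -89/8 (V = -3/8 + (⅛)*(-86) = -3/8 - 43/4 = -89/8 ≈ -11.125)
R = -751/8 (R = -105 - 1*(-89/8) = -105 + 89/8 = -751/8 ≈ -93.875)
(-328 + 1/((168 + 56/(-20))*(170 + 31))) + R = (-328 + 1/((168 + 56/(-20))*(170 + 31))) - 751/8 = (-328 + 1/((168 + 56*(-1/20))*201)) - 751/8 = (-328 + 1/((168 - 14/5)*201)) - 751/8 = (-328 + 1/((826/5)*201)) - 751/8 = (-328 + 1/(166026/5)) - 751/8 = (-328 + 5/166026) - 751/8 = -54456523/166026 - 751/8 = -280168855/664104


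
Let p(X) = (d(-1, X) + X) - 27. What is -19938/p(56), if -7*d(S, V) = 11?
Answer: -23261/32 ≈ -726.91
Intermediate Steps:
d(S, V) = -11/7 (d(S, V) = -⅐*11 = -11/7)
p(X) = -200/7 + X (p(X) = (-11/7 + X) - 27 = -200/7 + X)
-19938/p(56) = -19938/(-200/7 + 56) = -19938/192/7 = -19938*7/192 = -23261/32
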